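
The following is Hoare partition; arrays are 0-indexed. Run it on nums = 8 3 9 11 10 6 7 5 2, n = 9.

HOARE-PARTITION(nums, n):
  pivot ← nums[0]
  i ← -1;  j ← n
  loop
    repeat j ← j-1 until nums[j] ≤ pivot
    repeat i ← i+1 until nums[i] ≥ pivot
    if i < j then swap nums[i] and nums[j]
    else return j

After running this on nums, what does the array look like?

pivot = nums[0] = 8; i = -1, j = 9
j→8 (nums[8]=2≤8), i→0 (nums[0]=8≥8); i<j, swap → 2 3 9 11 10 6 7 5 8
j→7 (nums[7]=5≤8), i→2 (nums[2]=9≥8); i<j, swap → 2 3 5 11 10 6 7 9 8
j→6 (nums[6]=7≤8), i→3 (nums[3]=11≥8); i<j, swap → 2 3 5 7 10 6 11 9 8
j→5 (nums[5]=6≤8), i→4 (nums[4]=10≥8); i<j, swap → 2 3 5 7 6 10 11 9 8
j→4, i→5; i≥j, return j=4. nums = 2 3 5 7 6 10 11 9 8

2 3 5 7 6 10 11 9 8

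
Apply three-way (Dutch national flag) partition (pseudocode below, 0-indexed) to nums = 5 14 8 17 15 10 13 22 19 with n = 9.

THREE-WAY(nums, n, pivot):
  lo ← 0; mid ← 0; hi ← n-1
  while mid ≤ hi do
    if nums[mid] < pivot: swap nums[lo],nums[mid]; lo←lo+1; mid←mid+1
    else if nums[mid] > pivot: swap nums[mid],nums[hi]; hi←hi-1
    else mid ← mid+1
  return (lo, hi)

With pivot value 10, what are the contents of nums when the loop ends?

lo=0 mid=0 hi=8
5<10: swap(0,0), lo=1 mid=1 ⇒ 5 14 8 17 15 10 13 22 19
14>10: swap(1,8), hi=7 ⇒ 5 19 8 17 15 10 13 22 14
19>10: swap(1,7), hi=6 ⇒ 5 22 8 17 15 10 13 19 14
22>10: swap(1,6), hi=5 ⇒ 5 13 8 17 15 10 22 19 14
13>10: swap(1,5), hi=4 ⇒ 5 10 8 17 15 13 22 19 14
10=10: mid=2
8<10: swap(1,2), lo=2 mid=3 ⇒ 5 8 10 17 15 13 22 19 14
17>10: swap(3,4), hi=3 ⇒ 5 8 10 15 17 13 22 19 14
15>10: swap(3,3), hi=2 ⇒ 5 8 10 15 17 13 22 19 14
done. lo=2 hi=2; nums=5 8 10 15 17 13 22 19 14

5 8 10 15 17 13 22 19 14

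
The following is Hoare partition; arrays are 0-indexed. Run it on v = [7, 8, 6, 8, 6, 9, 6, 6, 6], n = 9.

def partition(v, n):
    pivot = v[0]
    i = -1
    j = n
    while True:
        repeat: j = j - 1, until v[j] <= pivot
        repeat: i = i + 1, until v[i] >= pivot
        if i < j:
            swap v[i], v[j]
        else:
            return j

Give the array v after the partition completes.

pivot = v[0] = 7; i = -1, j = 9
j→8 (v[8]=6≤7), i→0 (v[0]=7≥7); i<j, swap → [6, 8, 6, 8, 6, 9, 6, 6, 7]
j→7 (v[7]=6≤7), i→1 (v[1]=8≥7); i<j, swap → [6, 6, 6, 8, 6, 9, 6, 8, 7]
j→6 (v[6]=6≤7), i→3 (v[3]=8≥7); i<j, swap → [6, 6, 6, 6, 6, 9, 8, 8, 7]
j→4, i→5; i≥j, return j=4. v = [6, 6, 6, 6, 6, 9, 8, 8, 7]

[6, 6, 6, 6, 6, 9, 8, 8, 7]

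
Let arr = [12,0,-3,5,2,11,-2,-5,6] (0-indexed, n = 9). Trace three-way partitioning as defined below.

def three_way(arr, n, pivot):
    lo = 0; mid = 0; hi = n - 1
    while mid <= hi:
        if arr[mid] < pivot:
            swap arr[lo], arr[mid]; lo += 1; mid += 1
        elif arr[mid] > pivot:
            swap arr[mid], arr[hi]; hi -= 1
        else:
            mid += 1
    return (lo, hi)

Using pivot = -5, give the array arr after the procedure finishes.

lo=0 mid=0 hi=8
12>-5: swap(0,8), hi=7 ⇒ [6,0,-3,5,2,11,-2,-5,12]
6>-5: swap(0,7), hi=6 ⇒ [-5,0,-3,5,2,11,-2,6,12]
-5=-5: mid=1
0>-5: swap(1,6), hi=5 ⇒ [-5,-2,-3,5,2,11,0,6,12]
-2>-5: swap(1,5), hi=4 ⇒ [-5,11,-3,5,2,-2,0,6,12]
11>-5: swap(1,4), hi=3 ⇒ [-5,2,-3,5,11,-2,0,6,12]
2>-5: swap(1,3), hi=2 ⇒ [-5,5,-3,2,11,-2,0,6,12]
5>-5: swap(1,2), hi=1 ⇒ [-5,-3,5,2,11,-2,0,6,12]
-3>-5: swap(1,1), hi=0 ⇒ [-5,-3,5,2,11,-2,0,6,12]
done. lo=0 hi=0; arr=[-5,-3,5,2,11,-2,0,6,12]

[-5,-3,5,2,11,-2,0,6,12]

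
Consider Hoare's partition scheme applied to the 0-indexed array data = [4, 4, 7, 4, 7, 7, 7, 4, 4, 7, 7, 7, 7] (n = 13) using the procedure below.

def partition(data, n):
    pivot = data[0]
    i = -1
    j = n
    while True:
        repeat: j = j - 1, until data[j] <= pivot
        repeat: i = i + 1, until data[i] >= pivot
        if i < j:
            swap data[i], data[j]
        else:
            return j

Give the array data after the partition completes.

pivot = data[0] = 4; i = -1, j = 13
j→8 (data[8]=4≤4), i→0 (data[0]=4≥4); i<j, swap → [4, 4, 7, 4, 7, 7, 7, 4, 4, 7, 7, 7, 7]
j→7 (data[7]=4≤4), i→1 (data[1]=4≥4); i<j, swap → [4, 4, 7, 4, 7, 7, 7, 4, 4, 7, 7, 7, 7]
j→3 (data[3]=4≤4), i→2 (data[2]=7≥4); i<j, swap → [4, 4, 4, 7, 7, 7, 7, 4, 4, 7, 7, 7, 7]
j→2, i→3; i≥j, return j=2. data = [4, 4, 4, 7, 7, 7, 7, 4, 4, 7, 7, 7, 7]

[4, 4, 4, 7, 7, 7, 7, 4, 4, 7, 7, 7, 7]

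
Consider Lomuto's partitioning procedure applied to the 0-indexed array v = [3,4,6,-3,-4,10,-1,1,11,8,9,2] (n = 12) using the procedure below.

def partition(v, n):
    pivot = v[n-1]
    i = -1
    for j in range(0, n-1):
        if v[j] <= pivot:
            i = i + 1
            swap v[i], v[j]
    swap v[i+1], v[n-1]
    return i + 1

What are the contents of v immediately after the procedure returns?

pivot=2, i=-1
j=0: 3>2, skip
j=1: 4>2, skip
j=2: 6>2, skip
j=3: -3≤2, i=0, swap(0,3) ⇒ [-3,4,6,3,-4,10,-1,1,11,8,9,2]
j=4: -4≤2, i=1, swap(1,4) ⇒ [-3,-4,6,3,4,10,-1,1,11,8,9,2]
j=5: 10>2, skip
j=6: -1≤2, i=2, swap(2,6) ⇒ [-3,-4,-1,3,4,10,6,1,11,8,9,2]
j=7: 1≤2, i=3, swap(3,7) ⇒ [-3,-4,-1,1,4,10,6,3,11,8,9,2]
j=8: 11>2, skip
j=9: 8>2, skip
j=10: 9>2, skip
swap(4,11) ⇒ [-3,-4,-1,1,2,10,6,3,11,8,9,4]; return 4

[-3,-4,-1,1,2,10,6,3,11,8,9,4]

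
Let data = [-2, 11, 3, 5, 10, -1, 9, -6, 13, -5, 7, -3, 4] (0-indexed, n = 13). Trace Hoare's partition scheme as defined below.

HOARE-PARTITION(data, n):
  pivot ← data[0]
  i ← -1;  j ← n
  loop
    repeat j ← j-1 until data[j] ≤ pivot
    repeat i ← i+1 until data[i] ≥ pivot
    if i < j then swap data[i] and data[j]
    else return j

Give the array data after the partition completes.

pivot = data[0] = -2; i = -1, j = 13
j→11 (data[11]=-3≤-2), i→0 (data[0]=-2≥-2); i<j, swap → [-3, 11, 3, 5, 10, -1, 9, -6, 13, -5, 7, -2, 4]
j→9 (data[9]=-5≤-2), i→1 (data[1]=11≥-2); i<j, swap → [-3, -5, 3, 5, 10, -1, 9, -6, 13, 11, 7, -2, 4]
j→7 (data[7]=-6≤-2), i→2 (data[2]=3≥-2); i<j, swap → [-3, -5, -6, 5, 10, -1, 9, 3, 13, 11, 7, -2, 4]
j→2, i→3; i≥j, return j=2. data = [-3, -5, -6, 5, 10, -1, 9, 3, 13, 11, 7, -2, 4]

[-3, -5, -6, 5, 10, -1, 9, 3, 13, 11, 7, -2, 4]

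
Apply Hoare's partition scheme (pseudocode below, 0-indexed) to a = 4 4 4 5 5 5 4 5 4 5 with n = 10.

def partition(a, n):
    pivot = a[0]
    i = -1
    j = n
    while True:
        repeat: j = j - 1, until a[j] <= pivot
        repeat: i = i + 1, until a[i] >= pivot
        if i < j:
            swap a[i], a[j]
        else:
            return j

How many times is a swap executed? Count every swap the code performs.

pivot=4
j stops at 8 (4), i stops at 0 (4); swap ⇒ 4 4 4 5 5 5 4 5 4 5
j stops at 6 (4), i stops at 1 (4); swap ⇒ 4 4 4 5 5 5 4 5 4 5
j stops at 2, i stops at 2; i≥j ⇒ return 2. a=4 4 4 5 5 5 4 5 4 5

2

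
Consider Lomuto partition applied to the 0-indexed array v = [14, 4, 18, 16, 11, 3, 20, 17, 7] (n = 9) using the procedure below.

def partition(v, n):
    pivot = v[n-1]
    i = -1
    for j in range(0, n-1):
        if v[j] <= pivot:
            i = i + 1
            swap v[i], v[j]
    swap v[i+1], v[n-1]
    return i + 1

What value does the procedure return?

pivot=7, i=-1
j=0: 14>7, skip
j=1: 4≤7, i=0, swap(0,1) ⇒ [4, 14, 18, 16, 11, 3, 20, 17, 7]
j=2: 18>7, skip
j=3: 16>7, skip
j=4: 11>7, skip
j=5: 3≤7, i=1, swap(1,5) ⇒ [4, 3, 18, 16, 11, 14, 20, 17, 7]
j=6: 20>7, skip
j=7: 17>7, skip
swap(2,8) ⇒ [4, 3, 7, 16, 11, 14, 20, 17, 18]; return 2

2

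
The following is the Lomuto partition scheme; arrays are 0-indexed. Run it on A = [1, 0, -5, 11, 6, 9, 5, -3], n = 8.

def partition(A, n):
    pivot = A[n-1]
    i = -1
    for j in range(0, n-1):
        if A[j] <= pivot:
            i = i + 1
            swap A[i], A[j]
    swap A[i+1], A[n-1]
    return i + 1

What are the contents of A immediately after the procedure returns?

[-5, -3, 1, 11, 6, 9, 5, 0]

pivot = A[7] = -3; i = -1
j=0: A[0]=1 > -3 → no swap
j=1: A[1]=0 > -3 → no swap
j=2: A[2]=-5 ≤ -3 → i=0, swap A[0],A[2] → [-5, 0, 1, 11, 6, 9, 5, -3]
j=3: A[3]=11 > -3 → no swap
j=4: A[4]=6 > -3 → no swap
j=5: A[5]=9 > -3 → no swap
j=6: A[6]=5 > -3 → no swap
final swap A[1],A[7] → [-5, -3, 1, 11, 6, 9, 5, 0]; return 1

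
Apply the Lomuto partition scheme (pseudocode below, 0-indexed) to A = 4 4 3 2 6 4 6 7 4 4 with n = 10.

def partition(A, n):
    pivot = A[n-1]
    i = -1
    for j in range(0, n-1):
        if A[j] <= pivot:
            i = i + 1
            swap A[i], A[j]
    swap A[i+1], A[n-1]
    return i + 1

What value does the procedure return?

pivot = A[9] = 4; i = -1
j=0: A[0]=4 ≤ 4 → i=0, swap A[0],A[0] (no change) → 4 4 3 2 6 4 6 7 4 4
j=1: A[1]=4 ≤ 4 → i=1, swap A[1],A[1] (no change) → 4 4 3 2 6 4 6 7 4 4
j=2: A[2]=3 ≤ 4 → i=2, swap A[2],A[2] (no change) → 4 4 3 2 6 4 6 7 4 4
j=3: A[3]=2 ≤ 4 → i=3, swap A[3],A[3] (no change) → 4 4 3 2 6 4 6 7 4 4
j=4: A[4]=6 > 4 → no swap
j=5: A[5]=4 ≤ 4 → i=4, swap A[4],A[5] → 4 4 3 2 4 6 6 7 4 4
j=6: A[6]=6 > 4 → no swap
j=7: A[7]=7 > 4 → no swap
j=8: A[8]=4 ≤ 4 → i=5, swap A[5],A[8] → 4 4 3 2 4 4 6 7 6 4
final swap A[6],A[9] → 4 4 3 2 4 4 4 7 6 6; return 6

6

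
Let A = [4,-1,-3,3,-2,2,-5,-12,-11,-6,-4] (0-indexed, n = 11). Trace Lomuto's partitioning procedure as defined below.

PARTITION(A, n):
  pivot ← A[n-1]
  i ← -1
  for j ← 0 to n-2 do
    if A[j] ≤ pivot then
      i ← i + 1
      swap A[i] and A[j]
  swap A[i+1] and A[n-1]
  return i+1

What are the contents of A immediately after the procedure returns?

pivot=-4, i=-1
j=0: 4>-4, skip
j=1: -1>-4, skip
j=2: -3>-4, skip
j=3: 3>-4, skip
j=4: -2>-4, skip
j=5: 2>-4, skip
j=6: -5≤-4, i=0, swap(0,6) ⇒ [-5,-1,-3,3,-2,2,4,-12,-11,-6,-4]
j=7: -12≤-4, i=1, swap(1,7) ⇒ [-5,-12,-3,3,-2,2,4,-1,-11,-6,-4]
j=8: -11≤-4, i=2, swap(2,8) ⇒ [-5,-12,-11,3,-2,2,4,-1,-3,-6,-4]
j=9: -6≤-4, i=3, swap(3,9) ⇒ [-5,-12,-11,-6,-2,2,4,-1,-3,3,-4]
swap(4,10) ⇒ [-5,-12,-11,-6,-4,2,4,-1,-3,3,-2]; return 4

[-5,-12,-11,-6,-4,2,4,-1,-3,3,-2]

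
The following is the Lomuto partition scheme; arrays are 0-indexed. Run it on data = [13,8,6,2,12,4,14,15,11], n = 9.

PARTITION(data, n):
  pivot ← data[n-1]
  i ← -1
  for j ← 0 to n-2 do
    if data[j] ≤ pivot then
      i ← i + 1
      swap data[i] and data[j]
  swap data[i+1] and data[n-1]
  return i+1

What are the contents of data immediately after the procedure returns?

[8,6,2,4,11,13,14,15,12]

pivot = data[8] = 11; i = -1
j=0: data[0]=13 > 11 → no swap
j=1: data[1]=8 ≤ 11 → i=0, swap data[0],data[1] → [8,13,6,2,12,4,14,15,11]
j=2: data[2]=6 ≤ 11 → i=1, swap data[1],data[2] → [8,6,13,2,12,4,14,15,11]
j=3: data[3]=2 ≤ 11 → i=2, swap data[2],data[3] → [8,6,2,13,12,4,14,15,11]
j=4: data[4]=12 > 11 → no swap
j=5: data[5]=4 ≤ 11 → i=3, swap data[3],data[5] → [8,6,2,4,12,13,14,15,11]
j=6: data[6]=14 > 11 → no swap
j=7: data[7]=15 > 11 → no swap
final swap data[4],data[8] → [8,6,2,4,11,13,14,15,12]; return 4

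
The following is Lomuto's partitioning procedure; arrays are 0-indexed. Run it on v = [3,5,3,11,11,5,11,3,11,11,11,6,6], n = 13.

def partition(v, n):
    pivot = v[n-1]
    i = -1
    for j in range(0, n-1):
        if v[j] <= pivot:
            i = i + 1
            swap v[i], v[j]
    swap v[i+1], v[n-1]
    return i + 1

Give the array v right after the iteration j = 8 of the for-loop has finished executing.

pivot = v[12] = 6; i = -1
j=0: v[0]=3 ≤ 6 → i=0, swap v[0],v[0] (no change) → [3,5,3,11,11,5,11,3,11,11,11,6,6]
j=1: v[1]=5 ≤ 6 → i=1, swap v[1],v[1] (no change) → [3,5,3,11,11,5,11,3,11,11,11,6,6]
j=2: v[2]=3 ≤ 6 → i=2, swap v[2],v[2] (no change) → [3,5,3,11,11,5,11,3,11,11,11,6,6]
j=3: v[3]=11 > 6 → no swap
j=4: v[4]=11 > 6 → no swap
j=5: v[5]=5 ≤ 6 → i=3, swap v[3],v[5] → [3,5,3,5,11,11,11,3,11,11,11,6,6]
j=6: v[6]=11 > 6 → no swap
j=7: v[7]=3 ≤ 6 → i=4, swap v[4],v[7] → [3,5,3,5,3,11,11,11,11,11,11,6,6]
j=8: v[8]=11 > 6 → no swap
(after j=8) v = [3,5,3,5,3,11,11,11,11,11,11,6,6]

[3,5,3,5,3,11,11,11,11,11,11,6,6]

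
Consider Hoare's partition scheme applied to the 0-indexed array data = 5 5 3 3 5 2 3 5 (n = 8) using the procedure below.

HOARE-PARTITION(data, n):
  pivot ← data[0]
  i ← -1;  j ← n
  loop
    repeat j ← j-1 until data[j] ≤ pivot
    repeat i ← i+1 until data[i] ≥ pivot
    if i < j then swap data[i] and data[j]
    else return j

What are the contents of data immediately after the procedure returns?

pivot=5
j stops at 7 (5), i stops at 0 (5); swap ⇒ 5 5 3 3 5 2 3 5
j stops at 6 (3), i stops at 1 (5); swap ⇒ 5 3 3 3 5 2 5 5
j stops at 5 (2), i stops at 4 (5); swap ⇒ 5 3 3 3 2 5 5 5
j stops at 4, i stops at 5; i≥j ⇒ return 4. data=5 3 3 3 2 5 5 5

5 3 3 3 2 5 5 5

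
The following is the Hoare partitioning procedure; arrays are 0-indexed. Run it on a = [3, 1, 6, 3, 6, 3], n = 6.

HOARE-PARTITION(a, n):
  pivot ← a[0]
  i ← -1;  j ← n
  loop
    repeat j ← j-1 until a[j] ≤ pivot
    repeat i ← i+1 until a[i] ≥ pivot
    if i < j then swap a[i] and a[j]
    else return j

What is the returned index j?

2

pivot = a[0] = 3; i = -1, j = 6
j→5 (a[5]=3≤3), i→0 (a[0]=3≥3); i<j, swap → [3, 1, 6, 3, 6, 3]
j→3 (a[3]=3≤3), i→2 (a[2]=6≥3); i<j, swap → [3, 1, 3, 6, 6, 3]
j→2, i→3; i≥j, return j=2. a = [3, 1, 3, 6, 6, 3]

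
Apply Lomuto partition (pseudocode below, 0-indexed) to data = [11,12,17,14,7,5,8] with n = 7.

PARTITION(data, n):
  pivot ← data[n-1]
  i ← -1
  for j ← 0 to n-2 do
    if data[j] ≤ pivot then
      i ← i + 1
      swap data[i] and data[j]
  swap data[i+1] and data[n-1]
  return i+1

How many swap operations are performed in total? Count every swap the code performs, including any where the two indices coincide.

3

pivot=8, i=-1
j=0: 11>8, skip
j=1: 12>8, skip
j=2: 17>8, skip
j=3: 14>8, skip
j=4: 7≤8, i=0, swap(0,4) ⇒ [7,12,17,14,11,5,8]
j=5: 5≤8, i=1, swap(1,5) ⇒ [7,5,17,14,11,12,8]
swap(2,6) ⇒ [7,5,8,14,11,12,17]; return 2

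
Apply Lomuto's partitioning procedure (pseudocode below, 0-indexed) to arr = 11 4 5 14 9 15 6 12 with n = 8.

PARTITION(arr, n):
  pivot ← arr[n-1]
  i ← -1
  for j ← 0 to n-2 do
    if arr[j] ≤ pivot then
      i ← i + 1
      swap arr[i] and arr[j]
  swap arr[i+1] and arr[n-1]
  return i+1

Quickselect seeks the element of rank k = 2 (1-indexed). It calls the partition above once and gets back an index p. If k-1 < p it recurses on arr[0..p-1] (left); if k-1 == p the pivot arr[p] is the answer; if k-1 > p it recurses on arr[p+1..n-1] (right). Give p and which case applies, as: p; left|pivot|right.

5; left

pivot=12, i=-1
j=0: 11≤12, i=0, swap(0,0) ⇒ 11 4 5 14 9 15 6 12
j=1: 4≤12, i=1, swap(1,1) ⇒ 11 4 5 14 9 15 6 12
j=2: 5≤12, i=2, swap(2,2) ⇒ 11 4 5 14 9 15 6 12
j=3: 14>12, skip
j=4: 9≤12, i=3, swap(3,4) ⇒ 11 4 5 9 14 15 6 12
j=5: 15>12, skip
j=6: 6≤12, i=4, swap(4,6) ⇒ 11 4 5 9 6 15 14 12
swap(5,7) ⇒ 11 4 5 9 6 12 14 15; return 5
p = 5; k-1 = 1 < 5 ⇒ left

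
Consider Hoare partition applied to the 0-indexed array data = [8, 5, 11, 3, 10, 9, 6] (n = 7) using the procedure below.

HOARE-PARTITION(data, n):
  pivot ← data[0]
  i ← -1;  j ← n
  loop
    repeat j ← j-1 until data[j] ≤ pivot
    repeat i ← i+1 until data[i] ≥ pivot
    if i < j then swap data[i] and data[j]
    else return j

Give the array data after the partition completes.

[6, 5, 3, 11, 10, 9, 8]

pivot = data[0] = 8; i = -1, j = 7
j→6 (data[6]=6≤8), i→0 (data[0]=8≥8); i<j, swap → [6, 5, 11, 3, 10, 9, 8]
j→3 (data[3]=3≤8), i→2 (data[2]=11≥8); i<j, swap → [6, 5, 3, 11, 10, 9, 8]
j→2, i→3; i≥j, return j=2. data = [6, 5, 3, 11, 10, 9, 8]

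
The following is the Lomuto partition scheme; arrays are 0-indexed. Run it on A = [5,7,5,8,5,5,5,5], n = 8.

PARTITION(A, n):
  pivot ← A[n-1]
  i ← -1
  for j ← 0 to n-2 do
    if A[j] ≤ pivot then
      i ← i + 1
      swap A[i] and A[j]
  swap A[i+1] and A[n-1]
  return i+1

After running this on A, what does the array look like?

[5,5,5,5,5,5,7,8]

pivot=5, i=-1
j=0: 5≤5, i=0, swap(0,0) ⇒ [5,7,5,8,5,5,5,5]
j=1: 7>5, skip
j=2: 5≤5, i=1, swap(1,2) ⇒ [5,5,7,8,5,5,5,5]
j=3: 8>5, skip
j=4: 5≤5, i=2, swap(2,4) ⇒ [5,5,5,8,7,5,5,5]
j=5: 5≤5, i=3, swap(3,5) ⇒ [5,5,5,5,7,8,5,5]
j=6: 5≤5, i=4, swap(4,6) ⇒ [5,5,5,5,5,8,7,5]
swap(5,7) ⇒ [5,5,5,5,5,5,7,8]; return 5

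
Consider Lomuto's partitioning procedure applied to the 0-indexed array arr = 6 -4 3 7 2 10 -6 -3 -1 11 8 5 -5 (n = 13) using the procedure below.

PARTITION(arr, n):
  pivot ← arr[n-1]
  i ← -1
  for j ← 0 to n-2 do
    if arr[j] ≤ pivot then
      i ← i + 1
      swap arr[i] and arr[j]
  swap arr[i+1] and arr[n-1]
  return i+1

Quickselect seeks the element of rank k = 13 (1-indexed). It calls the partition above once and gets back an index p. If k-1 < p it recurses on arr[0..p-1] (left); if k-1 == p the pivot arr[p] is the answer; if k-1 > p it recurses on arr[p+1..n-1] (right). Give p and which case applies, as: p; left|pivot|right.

1; right

pivot = arr[12] = -5; i = -1
j=0: arr[0]=6 > -5 → no swap
j=1: arr[1]=-4 > -5 → no swap
j=2: arr[2]=3 > -5 → no swap
j=3: arr[3]=7 > -5 → no swap
j=4: arr[4]=2 > -5 → no swap
j=5: arr[5]=10 > -5 → no swap
j=6: arr[6]=-6 ≤ -5 → i=0, swap arr[0],arr[6] → -6 -4 3 7 2 10 6 -3 -1 11 8 5 -5
j=7: arr[7]=-3 > -5 → no swap
j=8: arr[8]=-1 > -5 → no swap
j=9: arr[9]=11 > -5 → no swap
j=10: arr[10]=8 > -5 → no swap
j=11: arr[11]=5 > -5 → no swap
final swap arr[1],arr[12] → -6 -5 3 7 2 10 6 -3 -1 11 8 5 -4; return 1
p = 1; k-1 = 12 > 1 ⇒ right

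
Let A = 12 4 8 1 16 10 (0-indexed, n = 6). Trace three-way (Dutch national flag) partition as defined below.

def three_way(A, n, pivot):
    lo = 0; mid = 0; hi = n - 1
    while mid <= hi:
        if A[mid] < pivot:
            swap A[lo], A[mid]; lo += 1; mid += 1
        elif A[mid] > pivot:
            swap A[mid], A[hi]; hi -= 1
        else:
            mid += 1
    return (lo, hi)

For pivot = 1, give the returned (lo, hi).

pivot = 1; lo=0, mid=0, hi=5
A[mid]=12>1: swap A[0],A[5]; hi=4 → 10 4 8 1 16 12
A[mid]=10>1: swap A[0],A[4]; hi=3 → 16 4 8 1 10 12
A[mid]=16>1: swap A[0],A[3]; hi=2 → 1 4 8 16 10 12
A[mid]=1=1: mid=1
A[mid]=4>1: swap A[1],A[2]; hi=1 → 1 8 4 16 10 12
A[mid]=8>1: swap A[1],A[1]; hi=0 → 1 8 4 16 10 12
end: lo=0, hi=0; A = 1 8 4 16 10 12

(0, 0)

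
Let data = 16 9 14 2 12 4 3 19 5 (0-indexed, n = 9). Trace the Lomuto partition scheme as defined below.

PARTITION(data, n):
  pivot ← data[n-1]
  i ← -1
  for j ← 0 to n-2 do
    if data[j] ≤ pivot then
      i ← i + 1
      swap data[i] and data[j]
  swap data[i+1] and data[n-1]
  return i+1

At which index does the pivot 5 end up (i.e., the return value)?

pivot=5, i=-1
j=0: 16>5, skip
j=1: 9>5, skip
j=2: 14>5, skip
j=3: 2≤5, i=0, swap(0,3) ⇒ 2 9 14 16 12 4 3 19 5
j=4: 12>5, skip
j=5: 4≤5, i=1, swap(1,5) ⇒ 2 4 14 16 12 9 3 19 5
j=6: 3≤5, i=2, swap(2,6) ⇒ 2 4 3 16 12 9 14 19 5
j=7: 19>5, skip
swap(3,8) ⇒ 2 4 3 5 12 9 14 19 16; return 3

3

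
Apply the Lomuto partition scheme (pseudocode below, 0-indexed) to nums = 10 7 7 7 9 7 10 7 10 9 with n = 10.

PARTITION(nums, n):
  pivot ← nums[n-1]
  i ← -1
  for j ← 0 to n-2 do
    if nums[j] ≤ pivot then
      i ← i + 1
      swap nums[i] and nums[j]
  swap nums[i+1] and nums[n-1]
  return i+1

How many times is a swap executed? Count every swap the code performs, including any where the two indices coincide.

pivot = nums[9] = 9; i = -1
j=0: nums[0]=10 > 9 → no swap
j=1: nums[1]=7 ≤ 9 → i=0, swap nums[0],nums[1] → 7 10 7 7 9 7 10 7 10 9
j=2: nums[2]=7 ≤ 9 → i=1, swap nums[1],nums[2] → 7 7 10 7 9 7 10 7 10 9
j=3: nums[3]=7 ≤ 9 → i=2, swap nums[2],nums[3] → 7 7 7 10 9 7 10 7 10 9
j=4: nums[4]=9 ≤ 9 → i=3, swap nums[3],nums[4] → 7 7 7 9 10 7 10 7 10 9
j=5: nums[5]=7 ≤ 9 → i=4, swap nums[4],nums[5] → 7 7 7 9 7 10 10 7 10 9
j=6: nums[6]=10 > 9 → no swap
j=7: nums[7]=7 ≤ 9 → i=5, swap nums[5],nums[7] → 7 7 7 9 7 7 10 10 10 9
j=8: nums[8]=10 > 9 → no swap
final swap nums[6],nums[9] → 7 7 7 9 7 7 9 10 10 10; return 6

7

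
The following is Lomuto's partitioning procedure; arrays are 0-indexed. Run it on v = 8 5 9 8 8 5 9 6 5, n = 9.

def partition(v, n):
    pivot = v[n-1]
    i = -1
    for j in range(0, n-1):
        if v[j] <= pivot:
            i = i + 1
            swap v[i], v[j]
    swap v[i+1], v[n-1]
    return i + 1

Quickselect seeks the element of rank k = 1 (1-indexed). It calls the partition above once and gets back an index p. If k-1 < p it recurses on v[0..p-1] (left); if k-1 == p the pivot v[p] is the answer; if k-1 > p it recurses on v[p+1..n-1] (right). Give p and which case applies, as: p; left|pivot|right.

pivot = v[8] = 5; i = -1
j=0: v[0]=8 > 5 → no swap
j=1: v[1]=5 ≤ 5 → i=0, swap v[0],v[1] → 5 8 9 8 8 5 9 6 5
j=2: v[2]=9 > 5 → no swap
j=3: v[3]=8 > 5 → no swap
j=4: v[4]=8 > 5 → no swap
j=5: v[5]=5 ≤ 5 → i=1, swap v[1],v[5] → 5 5 9 8 8 8 9 6 5
j=6: v[6]=9 > 5 → no swap
j=7: v[7]=6 > 5 → no swap
final swap v[2],v[8] → 5 5 5 8 8 8 9 6 9; return 2
p = 2; k-1 = 0 < 2 ⇒ left

2; left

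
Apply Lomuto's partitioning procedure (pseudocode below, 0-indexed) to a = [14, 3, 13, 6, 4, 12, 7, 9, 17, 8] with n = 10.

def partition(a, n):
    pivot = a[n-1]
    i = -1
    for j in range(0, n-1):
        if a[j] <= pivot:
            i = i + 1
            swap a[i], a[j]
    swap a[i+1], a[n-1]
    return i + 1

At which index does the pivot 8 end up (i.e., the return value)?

pivot = a[9] = 8; i = -1
j=0: a[0]=14 > 8 → no swap
j=1: a[1]=3 ≤ 8 → i=0, swap a[0],a[1] → [3, 14, 13, 6, 4, 12, 7, 9, 17, 8]
j=2: a[2]=13 > 8 → no swap
j=3: a[3]=6 ≤ 8 → i=1, swap a[1],a[3] → [3, 6, 13, 14, 4, 12, 7, 9, 17, 8]
j=4: a[4]=4 ≤ 8 → i=2, swap a[2],a[4] → [3, 6, 4, 14, 13, 12, 7, 9, 17, 8]
j=5: a[5]=12 > 8 → no swap
j=6: a[6]=7 ≤ 8 → i=3, swap a[3],a[6] → [3, 6, 4, 7, 13, 12, 14, 9, 17, 8]
j=7: a[7]=9 > 8 → no swap
j=8: a[8]=17 > 8 → no swap
final swap a[4],a[9] → [3, 6, 4, 7, 8, 12, 14, 9, 17, 13]; return 4

4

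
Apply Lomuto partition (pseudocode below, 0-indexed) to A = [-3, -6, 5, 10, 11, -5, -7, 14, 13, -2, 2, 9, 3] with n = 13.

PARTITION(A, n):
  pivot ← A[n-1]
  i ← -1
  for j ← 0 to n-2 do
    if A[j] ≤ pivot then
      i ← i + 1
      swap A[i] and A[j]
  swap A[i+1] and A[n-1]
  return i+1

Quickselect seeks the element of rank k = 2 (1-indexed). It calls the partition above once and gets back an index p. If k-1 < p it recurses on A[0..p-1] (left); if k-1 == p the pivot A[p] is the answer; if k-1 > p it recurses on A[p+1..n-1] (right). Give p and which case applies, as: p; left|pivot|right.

6; left

pivot=3, i=-1
j=0: -3≤3, i=0, swap(0,0) ⇒ [-3, -6, 5, 10, 11, -5, -7, 14, 13, -2, 2, 9, 3]
j=1: -6≤3, i=1, swap(1,1) ⇒ [-3, -6, 5, 10, 11, -5, -7, 14, 13, -2, 2, 9, 3]
j=2: 5>3, skip
j=3: 10>3, skip
j=4: 11>3, skip
j=5: -5≤3, i=2, swap(2,5) ⇒ [-3, -6, -5, 10, 11, 5, -7, 14, 13, -2, 2, 9, 3]
j=6: -7≤3, i=3, swap(3,6) ⇒ [-3, -6, -5, -7, 11, 5, 10, 14, 13, -2, 2, 9, 3]
j=7: 14>3, skip
j=8: 13>3, skip
j=9: -2≤3, i=4, swap(4,9) ⇒ [-3, -6, -5, -7, -2, 5, 10, 14, 13, 11, 2, 9, 3]
j=10: 2≤3, i=5, swap(5,10) ⇒ [-3, -6, -5, -7, -2, 2, 10, 14, 13, 11, 5, 9, 3]
j=11: 9>3, skip
swap(6,12) ⇒ [-3, -6, -5, -7, -2, 2, 3, 14, 13, 11, 5, 9, 10]; return 6
p = 6; k-1 = 1 < 6 ⇒ left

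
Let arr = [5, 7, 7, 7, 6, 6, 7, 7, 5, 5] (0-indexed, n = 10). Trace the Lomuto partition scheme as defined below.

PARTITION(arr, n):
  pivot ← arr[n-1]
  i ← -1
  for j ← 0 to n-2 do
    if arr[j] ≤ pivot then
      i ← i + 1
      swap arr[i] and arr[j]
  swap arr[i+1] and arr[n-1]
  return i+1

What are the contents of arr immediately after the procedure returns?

pivot=5, i=-1
j=0: 5≤5, i=0, swap(0,0) ⇒ [5, 7, 7, 7, 6, 6, 7, 7, 5, 5]
j=1: 7>5, skip
j=2: 7>5, skip
j=3: 7>5, skip
j=4: 6>5, skip
j=5: 6>5, skip
j=6: 7>5, skip
j=7: 7>5, skip
j=8: 5≤5, i=1, swap(1,8) ⇒ [5, 5, 7, 7, 6, 6, 7, 7, 7, 5]
swap(2,9) ⇒ [5, 5, 5, 7, 6, 6, 7, 7, 7, 7]; return 2

[5, 5, 5, 7, 6, 6, 7, 7, 7, 7]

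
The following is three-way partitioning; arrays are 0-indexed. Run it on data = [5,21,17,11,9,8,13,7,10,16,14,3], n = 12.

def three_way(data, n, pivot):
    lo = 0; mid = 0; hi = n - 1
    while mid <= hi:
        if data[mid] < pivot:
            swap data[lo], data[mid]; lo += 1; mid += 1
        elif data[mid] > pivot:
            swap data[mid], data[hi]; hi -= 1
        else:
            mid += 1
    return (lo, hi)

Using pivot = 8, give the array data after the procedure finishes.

pivot = 8; lo=0, mid=0, hi=11
data[mid]=5<8: swap data[0],data[0]; lo=1,mid=1 → [5,21,17,11,9,8,13,7,10,16,14,3]
data[mid]=21>8: swap data[1],data[11]; hi=10 → [5,3,17,11,9,8,13,7,10,16,14,21]
data[mid]=3<8: swap data[1],data[1]; lo=2,mid=2 → [5,3,17,11,9,8,13,7,10,16,14,21]
data[mid]=17>8: swap data[2],data[10]; hi=9 → [5,3,14,11,9,8,13,7,10,16,17,21]
data[mid]=14>8: swap data[2],data[9]; hi=8 → [5,3,16,11,9,8,13,7,10,14,17,21]
data[mid]=16>8: swap data[2],data[8]; hi=7 → [5,3,10,11,9,8,13,7,16,14,17,21]
data[mid]=10>8: swap data[2],data[7]; hi=6 → [5,3,7,11,9,8,13,10,16,14,17,21]
data[mid]=7<8: swap data[2],data[2]; lo=3,mid=3 → [5,3,7,11,9,8,13,10,16,14,17,21]
data[mid]=11>8: swap data[3],data[6]; hi=5 → [5,3,7,13,9,8,11,10,16,14,17,21]
data[mid]=13>8: swap data[3],data[5]; hi=4 → [5,3,7,8,9,13,11,10,16,14,17,21]
data[mid]=8=8: mid=4
data[mid]=9>8: swap data[4],data[4]; hi=3 → [5,3,7,8,9,13,11,10,16,14,17,21]
end: lo=3, hi=3; data = [5,3,7,8,9,13,11,10,16,14,17,21]

[5,3,7,8,9,13,11,10,16,14,17,21]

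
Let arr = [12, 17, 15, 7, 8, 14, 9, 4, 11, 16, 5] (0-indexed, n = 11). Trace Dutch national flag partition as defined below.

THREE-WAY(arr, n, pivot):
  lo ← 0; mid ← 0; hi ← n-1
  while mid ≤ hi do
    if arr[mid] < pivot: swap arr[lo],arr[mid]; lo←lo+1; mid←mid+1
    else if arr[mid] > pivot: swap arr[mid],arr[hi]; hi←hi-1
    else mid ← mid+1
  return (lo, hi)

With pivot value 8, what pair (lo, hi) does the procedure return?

lo=0 mid=0 hi=10
12>8: swap(0,10), hi=9 ⇒ [5, 17, 15, 7, 8, 14, 9, 4, 11, 16, 12]
5<8: swap(0,0), lo=1 mid=1 ⇒ [5, 17, 15, 7, 8, 14, 9, 4, 11, 16, 12]
17>8: swap(1,9), hi=8 ⇒ [5, 16, 15, 7, 8, 14, 9, 4, 11, 17, 12]
16>8: swap(1,8), hi=7 ⇒ [5, 11, 15, 7, 8, 14, 9, 4, 16, 17, 12]
11>8: swap(1,7), hi=6 ⇒ [5, 4, 15, 7, 8, 14, 9, 11, 16, 17, 12]
4<8: swap(1,1), lo=2 mid=2 ⇒ [5, 4, 15, 7, 8, 14, 9, 11, 16, 17, 12]
15>8: swap(2,6), hi=5 ⇒ [5, 4, 9, 7, 8, 14, 15, 11, 16, 17, 12]
9>8: swap(2,5), hi=4 ⇒ [5, 4, 14, 7, 8, 9, 15, 11, 16, 17, 12]
14>8: swap(2,4), hi=3 ⇒ [5, 4, 8, 7, 14, 9, 15, 11, 16, 17, 12]
8=8: mid=3
7<8: swap(2,3), lo=3 mid=4 ⇒ [5, 4, 7, 8, 14, 9, 15, 11, 16, 17, 12]
done. lo=3 hi=3; arr=[5, 4, 7, 8, 14, 9, 15, 11, 16, 17, 12]

(3, 3)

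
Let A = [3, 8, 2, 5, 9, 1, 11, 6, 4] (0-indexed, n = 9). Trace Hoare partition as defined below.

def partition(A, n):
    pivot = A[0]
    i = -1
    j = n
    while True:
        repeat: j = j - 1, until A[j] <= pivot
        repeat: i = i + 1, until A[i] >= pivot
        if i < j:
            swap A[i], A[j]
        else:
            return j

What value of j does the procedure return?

pivot = A[0] = 3; i = -1, j = 9
j→5 (A[5]=1≤3), i→0 (A[0]=3≥3); i<j, swap → [1, 8, 2, 5, 9, 3, 11, 6, 4]
j→2 (A[2]=2≤3), i→1 (A[1]=8≥3); i<j, swap → [1, 2, 8, 5, 9, 3, 11, 6, 4]
j→1, i→2; i≥j, return j=1. A = [1, 2, 8, 5, 9, 3, 11, 6, 4]

1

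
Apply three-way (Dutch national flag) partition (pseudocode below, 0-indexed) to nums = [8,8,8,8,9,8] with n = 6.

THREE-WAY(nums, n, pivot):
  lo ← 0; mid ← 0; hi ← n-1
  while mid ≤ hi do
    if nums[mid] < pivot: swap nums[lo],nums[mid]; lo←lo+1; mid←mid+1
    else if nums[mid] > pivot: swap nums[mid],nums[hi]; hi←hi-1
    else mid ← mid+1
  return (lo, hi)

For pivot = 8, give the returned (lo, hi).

pivot = 8; lo=0, mid=0, hi=5
nums[mid]=8=8: mid=1
nums[mid]=8=8: mid=2
nums[mid]=8=8: mid=3
nums[mid]=8=8: mid=4
nums[mid]=9>8: swap nums[4],nums[5]; hi=4 → [8,8,8,8,8,9]
nums[mid]=8=8: mid=5
end: lo=0, hi=4; nums = [8,8,8,8,8,9]

(0, 4)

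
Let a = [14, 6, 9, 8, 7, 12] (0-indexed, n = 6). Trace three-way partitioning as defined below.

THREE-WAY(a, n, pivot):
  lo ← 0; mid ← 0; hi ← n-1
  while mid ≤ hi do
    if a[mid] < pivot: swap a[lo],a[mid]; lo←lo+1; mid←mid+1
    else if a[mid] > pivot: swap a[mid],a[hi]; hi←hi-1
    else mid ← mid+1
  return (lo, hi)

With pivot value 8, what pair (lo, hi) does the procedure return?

lo=0 mid=0 hi=5
14>8: swap(0,5), hi=4 ⇒ [12, 6, 9, 8, 7, 14]
12>8: swap(0,4), hi=3 ⇒ [7, 6, 9, 8, 12, 14]
7<8: swap(0,0), lo=1 mid=1 ⇒ [7, 6, 9, 8, 12, 14]
6<8: swap(1,1), lo=2 mid=2 ⇒ [7, 6, 9, 8, 12, 14]
9>8: swap(2,3), hi=2 ⇒ [7, 6, 8, 9, 12, 14]
8=8: mid=3
done. lo=2 hi=2; a=[7, 6, 8, 9, 12, 14]

(2, 2)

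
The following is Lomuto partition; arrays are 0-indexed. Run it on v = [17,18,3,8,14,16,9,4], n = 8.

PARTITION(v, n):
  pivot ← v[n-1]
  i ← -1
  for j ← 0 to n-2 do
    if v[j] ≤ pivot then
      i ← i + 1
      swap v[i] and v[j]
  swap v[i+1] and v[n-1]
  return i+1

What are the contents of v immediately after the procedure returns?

pivot=4, i=-1
j=0: 17>4, skip
j=1: 18>4, skip
j=2: 3≤4, i=0, swap(0,2) ⇒ [3,18,17,8,14,16,9,4]
j=3: 8>4, skip
j=4: 14>4, skip
j=5: 16>4, skip
j=6: 9>4, skip
swap(1,7) ⇒ [3,4,17,8,14,16,9,18]; return 1

[3,4,17,8,14,16,9,18]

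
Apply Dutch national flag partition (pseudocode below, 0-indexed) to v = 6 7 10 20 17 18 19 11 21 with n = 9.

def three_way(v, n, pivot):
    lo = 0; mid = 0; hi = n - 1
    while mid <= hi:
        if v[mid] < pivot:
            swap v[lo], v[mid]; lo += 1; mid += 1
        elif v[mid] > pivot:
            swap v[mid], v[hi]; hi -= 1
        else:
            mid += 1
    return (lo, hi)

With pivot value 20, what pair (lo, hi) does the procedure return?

(7, 7)

lo=0 mid=0 hi=8
6<20: swap(0,0), lo=1 mid=1 ⇒ 6 7 10 20 17 18 19 11 21
7<20: swap(1,1), lo=2 mid=2 ⇒ 6 7 10 20 17 18 19 11 21
10<20: swap(2,2), lo=3 mid=3 ⇒ 6 7 10 20 17 18 19 11 21
20=20: mid=4
17<20: swap(3,4), lo=4 mid=5 ⇒ 6 7 10 17 20 18 19 11 21
18<20: swap(4,5), lo=5 mid=6 ⇒ 6 7 10 17 18 20 19 11 21
19<20: swap(5,6), lo=6 mid=7 ⇒ 6 7 10 17 18 19 20 11 21
11<20: swap(6,7), lo=7 mid=8 ⇒ 6 7 10 17 18 19 11 20 21
21>20: swap(8,8), hi=7 ⇒ 6 7 10 17 18 19 11 20 21
done. lo=7 hi=7; v=6 7 10 17 18 19 11 20 21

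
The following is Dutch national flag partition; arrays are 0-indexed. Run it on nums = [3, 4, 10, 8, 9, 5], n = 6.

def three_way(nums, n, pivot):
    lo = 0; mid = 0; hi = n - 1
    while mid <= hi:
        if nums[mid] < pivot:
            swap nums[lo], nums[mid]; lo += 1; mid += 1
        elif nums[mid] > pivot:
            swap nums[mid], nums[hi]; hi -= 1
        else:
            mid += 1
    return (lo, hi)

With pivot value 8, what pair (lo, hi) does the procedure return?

(3, 3)

pivot = 8; lo=0, mid=0, hi=5
nums[mid]=3<8: swap nums[0],nums[0]; lo=1,mid=1 → [3, 4, 10, 8, 9, 5]
nums[mid]=4<8: swap nums[1],nums[1]; lo=2,mid=2 → [3, 4, 10, 8, 9, 5]
nums[mid]=10>8: swap nums[2],nums[5]; hi=4 → [3, 4, 5, 8, 9, 10]
nums[mid]=5<8: swap nums[2],nums[2]; lo=3,mid=3 → [3, 4, 5, 8, 9, 10]
nums[mid]=8=8: mid=4
nums[mid]=9>8: swap nums[4],nums[4]; hi=3 → [3, 4, 5, 8, 9, 10]
end: lo=3, hi=3; nums = [3, 4, 5, 8, 9, 10]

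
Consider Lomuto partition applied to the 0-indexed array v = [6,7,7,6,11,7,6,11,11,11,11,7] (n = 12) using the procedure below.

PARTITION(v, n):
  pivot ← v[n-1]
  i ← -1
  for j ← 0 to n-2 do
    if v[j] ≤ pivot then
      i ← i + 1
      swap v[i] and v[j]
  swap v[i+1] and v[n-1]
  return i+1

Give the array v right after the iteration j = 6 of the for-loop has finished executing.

pivot=7, i=-1
j=0: 6≤7, i=0, swap(0,0) ⇒ [6,7,7,6,11,7,6,11,11,11,11,7]
j=1: 7≤7, i=1, swap(1,1) ⇒ [6,7,7,6,11,7,6,11,11,11,11,7]
j=2: 7≤7, i=2, swap(2,2) ⇒ [6,7,7,6,11,7,6,11,11,11,11,7]
j=3: 6≤7, i=3, swap(3,3) ⇒ [6,7,7,6,11,7,6,11,11,11,11,7]
j=4: 11>7, skip
j=5: 7≤7, i=4, swap(4,5) ⇒ [6,7,7,6,7,11,6,11,11,11,11,7]
j=6: 6≤7, i=5, swap(5,6) ⇒ [6,7,7,6,7,6,11,11,11,11,11,7]
(after j=6) v = [6,7,7,6,7,6,11,11,11,11,11,7]

[6,7,7,6,7,6,11,11,11,11,11,7]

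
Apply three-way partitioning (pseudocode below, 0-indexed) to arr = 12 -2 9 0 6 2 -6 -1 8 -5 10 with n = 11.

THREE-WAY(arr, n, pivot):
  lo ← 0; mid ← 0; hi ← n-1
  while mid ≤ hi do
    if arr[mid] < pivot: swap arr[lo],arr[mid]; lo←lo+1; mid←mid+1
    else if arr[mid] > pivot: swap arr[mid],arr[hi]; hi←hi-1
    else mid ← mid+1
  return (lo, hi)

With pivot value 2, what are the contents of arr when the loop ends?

lo=0 mid=0 hi=10
12>2: swap(0,10), hi=9 ⇒ 10 -2 9 0 6 2 -6 -1 8 -5 12
10>2: swap(0,9), hi=8 ⇒ -5 -2 9 0 6 2 -6 -1 8 10 12
-5<2: swap(0,0), lo=1 mid=1 ⇒ -5 -2 9 0 6 2 -6 -1 8 10 12
-2<2: swap(1,1), lo=2 mid=2 ⇒ -5 -2 9 0 6 2 -6 -1 8 10 12
9>2: swap(2,8), hi=7 ⇒ -5 -2 8 0 6 2 -6 -1 9 10 12
8>2: swap(2,7), hi=6 ⇒ -5 -2 -1 0 6 2 -6 8 9 10 12
-1<2: swap(2,2), lo=3 mid=3 ⇒ -5 -2 -1 0 6 2 -6 8 9 10 12
0<2: swap(3,3), lo=4 mid=4 ⇒ -5 -2 -1 0 6 2 -6 8 9 10 12
6>2: swap(4,6), hi=5 ⇒ -5 -2 -1 0 -6 2 6 8 9 10 12
-6<2: swap(4,4), lo=5 mid=5 ⇒ -5 -2 -1 0 -6 2 6 8 9 10 12
2=2: mid=6
done. lo=5 hi=5; arr=-5 -2 -1 0 -6 2 6 8 9 10 12

-5 -2 -1 0 -6 2 6 8 9 10 12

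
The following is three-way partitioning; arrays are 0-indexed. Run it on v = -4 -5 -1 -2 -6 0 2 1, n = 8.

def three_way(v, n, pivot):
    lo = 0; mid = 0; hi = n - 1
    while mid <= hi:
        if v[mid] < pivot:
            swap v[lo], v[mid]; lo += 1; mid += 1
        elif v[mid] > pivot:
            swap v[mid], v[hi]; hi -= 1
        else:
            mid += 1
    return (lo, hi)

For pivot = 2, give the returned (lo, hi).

pivot = 2; lo=0, mid=0, hi=7
v[mid]=-4<2: swap v[0],v[0]; lo=1,mid=1 → -4 -5 -1 -2 -6 0 2 1
v[mid]=-5<2: swap v[1],v[1]; lo=2,mid=2 → -4 -5 -1 -2 -6 0 2 1
v[mid]=-1<2: swap v[2],v[2]; lo=3,mid=3 → -4 -5 -1 -2 -6 0 2 1
v[mid]=-2<2: swap v[3],v[3]; lo=4,mid=4 → -4 -5 -1 -2 -6 0 2 1
v[mid]=-6<2: swap v[4],v[4]; lo=5,mid=5 → -4 -5 -1 -2 -6 0 2 1
v[mid]=0<2: swap v[5],v[5]; lo=6,mid=6 → -4 -5 -1 -2 -6 0 2 1
v[mid]=2=2: mid=7
v[mid]=1<2: swap v[6],v[7]; lo=7,mid=8 → -4 -5 -1 -2 -6 0 1 2
end: lo=7, hi=7; v = -4 -5 -1 -2 -6 0 1 2

(7, 7)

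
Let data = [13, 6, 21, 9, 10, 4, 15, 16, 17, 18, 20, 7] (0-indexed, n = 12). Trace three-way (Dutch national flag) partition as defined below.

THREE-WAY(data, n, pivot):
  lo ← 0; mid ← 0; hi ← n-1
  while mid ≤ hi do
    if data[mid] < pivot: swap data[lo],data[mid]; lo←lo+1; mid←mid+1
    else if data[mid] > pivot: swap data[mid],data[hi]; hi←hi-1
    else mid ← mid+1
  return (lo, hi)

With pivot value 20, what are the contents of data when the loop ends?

[13, 6, 7, 9, 10, 4, 15, 16, 17, 18, 20, 21]

lo=0 mid=0 hi=11
13<20: swap(0,0), lo=1 mid=1 ⇒ [13, 6, 21, 9, 10, 4, 15, 16, 17, 18, 20, 7]
6<20: swap(1,1), lo=2 mid=2 ⇒ [13, 6, 21, 9, 10, 4, 15, 16, 17, 18, 20, 7]
21>20: swap(2,11), hi=10 ⇒ [13, 6, 7, 9, 10, 4, 15, 16, 17, 18, 20, 21]
7<20: swap(2,2), lo=3 mid=3 ⇒ [13, 6, 7, 9, 10, 4, 15, 16, 17, 18, 20, 21]
9<20: swap(3,3), lo=4 mid=4 ⇒ [13, 6, 7, 9, 10, 4, 15, 16, 17, 18, 20, 21]
10<20: swap(4,4), lo=5 mid=5 ⇒ [13, 6, 7, 9, 10, 4, 15, 16, 17, 18, 20, 21]
4<20: swap(5,5), lo=6 mid=6 ⇒ [13, 6, 7, 9, 10, 4, 15, 16, 17, 18, 20, 21]
15<20: swap(6,6), lo=7 mid=7 ⇒ [13, 6, 7, 9, 10, 4, 15, 16, 17, 18, 20, 21]
16<20: swap(7,7), lo=8 mid=8 ⇒ [13, 6, 7, 9, 10, 4, 15, 16, 17, 18, 20, 21]
17<20: swap(8,8), lo=9 mid=9 ⇒ [13, 6, 7, 9, 10, 4, 15, 16, 17, 18, 20, 21]
18<20: swap(9,9), lo=10 mid=10 ⇒ [13, 6, 7, 9, 10, 4, 15, 16, 17, 18, 20, 21]
20=20: mid=11
done. lo=10 hi=10; data=[13, 6, 7, 9, 10, 4, 15, 16, 17, 18, 20, 21]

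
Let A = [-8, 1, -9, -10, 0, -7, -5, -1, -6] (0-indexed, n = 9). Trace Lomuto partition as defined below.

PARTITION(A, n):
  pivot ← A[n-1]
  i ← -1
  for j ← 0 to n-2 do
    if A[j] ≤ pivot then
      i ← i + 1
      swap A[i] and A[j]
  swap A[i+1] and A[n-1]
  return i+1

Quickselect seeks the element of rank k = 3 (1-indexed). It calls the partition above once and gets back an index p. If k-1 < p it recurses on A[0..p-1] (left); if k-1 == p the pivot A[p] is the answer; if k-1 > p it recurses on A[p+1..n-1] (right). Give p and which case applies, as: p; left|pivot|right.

4; left

pivot=-6, i=-1
j=0: -8≤-6, i=0, swap(0,0) ⇒ [-8, 1, -9, -10, 0, -7, -5, -1, -6]
j=1: 1>-6, skip
j=2: -9≤-6, i=1, swap(1,2) ⇒ [-8, -9, 1, -10, 0, -7, -5, -1, -6]
j=3: -10≤-6, i=2, swap(2,3) ⇒ [-8, -9, -10, 1, 0, -7, -5, -1, -6]
j=4: 0>-6, skip
j=5: -7≤-6, i=3, swap(3,5) ⇒ [-8, -9, -10, -7, 0, 1, -5, -1, -6]
j=6: -5>-6, skip
j=7: -1>-6, skip
swap(4,8) ⇒ [-8, -9, -10, -7, -6, 1, -5, -1, 0]; return 4
p = 4; k-1 = 2 < 4 ⇒ left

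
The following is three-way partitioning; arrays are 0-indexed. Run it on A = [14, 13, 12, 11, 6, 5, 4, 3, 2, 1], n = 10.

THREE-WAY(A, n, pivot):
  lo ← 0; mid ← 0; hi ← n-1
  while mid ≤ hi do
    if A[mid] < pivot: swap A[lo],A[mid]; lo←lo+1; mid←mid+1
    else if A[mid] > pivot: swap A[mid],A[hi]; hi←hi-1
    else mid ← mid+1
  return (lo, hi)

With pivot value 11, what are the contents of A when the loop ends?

[1, 2, 3, 6, 5, 4, 11, 12, 13, 14]

pivot = 11; lo=0, mid=0, hi=9
A[mid]=14>11: swap A[0],A[9]; hi=8 → [1, 13, 12, 11, 6, 5, 4, 3, 2, 14]
A[mid]=1<11: swap A[0],A[0]; lo=1,mid=1 → [1, 13, 12, 11, 6, 5, 4, 3, 2, 14]
A[mid]=13>11: swap A[1],A[8]; hi=7 → [1, 2, 12, 11, 6, 5, 4, 3, 13, 14]
A[mid]=2<11: swap A[1],A[1]; lo=2,mid=2 → [1, 2, 12, 11, 6, 5, 4, 3, 13, 14]
A[mid]=12>11: swap A[2],A[7]; hi=6 → [1, 2, 3, 11, 6, 5, 4, 12, 13, 14]
A[mid]=3<11: swap A[2],A[2]; lo=3,mid=3 → [1, 2, 3, 11, 6, 5, 4, 12, 13, 14]
A[mid]=11=11: mid=4
A[mid]=6<11: swap A[3],A[4]; lo=4,mid=5 → [1, 2, 3, 6, 11, 5, 4, 12, 13, 14]
A[mid]=5<11: swap A[4],A[5]; lo=5,mid=6 → [1, 2, 3, 6, 5, 11, 4, 12, 13, 14]
A[mid]=4<11: swap A[5],A[6]; lo=6,mid=7 → [1, 2, 3, 6, 5, 4, 11, 12, 13, 14]
end: lo=6, hi=6; A = [1, 2, 3, 6, 5, 4, 11, 12, 13, 14]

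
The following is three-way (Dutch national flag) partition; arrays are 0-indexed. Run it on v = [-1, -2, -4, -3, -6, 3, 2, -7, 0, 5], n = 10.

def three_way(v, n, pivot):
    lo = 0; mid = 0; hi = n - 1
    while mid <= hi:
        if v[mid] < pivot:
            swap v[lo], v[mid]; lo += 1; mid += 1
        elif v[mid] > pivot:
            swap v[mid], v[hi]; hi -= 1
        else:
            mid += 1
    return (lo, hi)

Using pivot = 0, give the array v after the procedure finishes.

[-1, -2, -4, -3, -6, -7, 0, 2, 5, 3]

pivot = 0; lo=0, mid=0, hi=9
v[mid]=-1<0: swap v[0],v[0]; lo=1,mid=1 → [-1, -2, -4, -3, -6, 3, 2, -7, 0, 5]
v[mid]=-2<0: swap v[1],v[1]; lo=2,mid=2 → [-1, -2, -4, -3, -6, 3, 2, -7, 0, 5]
v[mid]=-4<0: swap v[2],v[2]; lo=3,mid=3 → [-1, -2, -4, -3, -6, 3, 2, -7, 0, 5]
v[mid]=-3<0: swap v[3],v[3]; lo=4,mid=4 → [-1, -2, -4, -3, -6, 3, 2, -7, 0, 5]
v[mid]=-6<0: swap v[4],v[4]; lo=5,mid=5 → [-1, -2, -4, -3, -6, 3, 2, -7, 0, 5]
v[mid]=3>0: swap v[5],v[9]; hi=8 → [-1, -2, -4, -3, -6, 5, 2, -7, 0, 3]
v[mid]=5>0: swap v[5],v[8]; hi=7 → [-1, -2, -4, -3, -6, 0, 2, -7, 5, 3]
v[mid]=0=0: mid=6
v[mid]=2>0: swap v[6],v[7]; hi=6 → [-1, -2, -4, -3, -6, 0, -7, 2, 5, 3]
v[mid]=-7<0: swap v[5],v[6]; lo=6,mid=7 → [-1, -2, -4, -3, -6, -7, 0, 2, 5, 3]
end: lo=6, hi=6; v = [-1, -2, -4, -3, -6, -7, 0, 2, 5, 3]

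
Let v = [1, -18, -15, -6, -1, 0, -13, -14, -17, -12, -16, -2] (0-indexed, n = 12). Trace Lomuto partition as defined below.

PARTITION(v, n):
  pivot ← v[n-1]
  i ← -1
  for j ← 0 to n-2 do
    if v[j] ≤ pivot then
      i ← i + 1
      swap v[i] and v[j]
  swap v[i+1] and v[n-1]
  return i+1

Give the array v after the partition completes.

pivot=-2, i=-1
j=0: 1>-2, skip
j=1: -18≤-2, i=0, swap(0,1) ⇒ [-18, 1, -15, -6, -1, 0, -13, -14, -17, -12, -16, -2]
j=2: -15≤-2, i=1, swap(1,2) ⇒ [-18, -15, 1, -6, -1, 0, -13, -14, -17, -12, -16, -2]
j=3: -6≤-2, i=2, swap(2,3) ⇒ [-18, -15, -6, 1, -1, 0, -13, -14, -17, -12, -16, -2]
j=4: -1>-2, skip
j=5: 0>-2, skip
j=6: -13≤-2, i=3, swap(3,6) ⇒ [-18, -15, -6, -13, -1, 0, 1, -14, -17, -12, -16, -2]
j=7: -14≤-2, i=4, swap(4,7) ⇒ [-18, -15, -6, -13, -14, 0, 1, -1, -17, -12, -16, -2]
j=8: -17≤-2, i=5, swap(5,8) ⇒ [-18, -15, -6, -13, -14, -17, 1, -1, 0, -12, -16, -2]
j=9: -12≤-2, i=6, swap(6,9) ⇒ [-18, -15, -6, -13, -14, -17, -12, -1, 0, 1, -16, -2]
j=10: -16≤-2, i=7, swap(7,10) ⇒ [-18, -15, -6, -13, -14, -17, -12, -16, 0, 1, -1, -2]
swap(8,11) ⇒ [-18, -15, -6, -13, -14, -17, -12, -16, -2, 1, -1, 0]; return 8

[-18, -15, -6, -13, -14, -17, -12, -16, -2, 1, -1, 0]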